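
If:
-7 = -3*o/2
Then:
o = 14/3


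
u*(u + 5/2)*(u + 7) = u^3 + 19*u^2/2 + 35*u/2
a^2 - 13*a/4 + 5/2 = (a - 2)*(a - 5/4)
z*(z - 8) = z^2 - 8*z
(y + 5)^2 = y^2 + 10*y + 25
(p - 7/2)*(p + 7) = p^2 + 7*p/2 - 49/2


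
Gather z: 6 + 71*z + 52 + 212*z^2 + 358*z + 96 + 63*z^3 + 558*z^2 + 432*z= 63*z^3 + 770*z^2 + 861*z + 154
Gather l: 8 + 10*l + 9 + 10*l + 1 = 20*l + 18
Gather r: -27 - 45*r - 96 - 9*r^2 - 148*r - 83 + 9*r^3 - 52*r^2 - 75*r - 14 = 9*r^3 - 61*r^2 - 268*r - 220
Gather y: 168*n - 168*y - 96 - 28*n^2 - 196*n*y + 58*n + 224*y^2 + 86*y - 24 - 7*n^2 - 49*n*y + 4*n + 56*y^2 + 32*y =-35*n^2 + 230*n + 280*y^2 + y*(-245*n - 50) - 120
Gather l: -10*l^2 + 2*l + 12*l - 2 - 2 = -10*l^2 + 14*l - 4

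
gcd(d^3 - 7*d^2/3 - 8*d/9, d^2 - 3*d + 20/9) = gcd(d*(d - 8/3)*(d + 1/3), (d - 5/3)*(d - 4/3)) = 1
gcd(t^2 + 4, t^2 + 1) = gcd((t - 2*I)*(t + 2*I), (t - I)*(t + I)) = 1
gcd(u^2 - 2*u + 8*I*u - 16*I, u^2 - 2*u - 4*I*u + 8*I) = u - 2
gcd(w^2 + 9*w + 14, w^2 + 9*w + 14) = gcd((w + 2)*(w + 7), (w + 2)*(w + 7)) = w^2 + 9*w + 14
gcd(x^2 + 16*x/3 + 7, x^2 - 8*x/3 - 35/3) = x + 7/3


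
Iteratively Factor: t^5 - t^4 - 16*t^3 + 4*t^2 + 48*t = (t + 3)*(t^4 - 4*t^3 - 4*t^2 + 16*t) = (t - 4)*(t + 3)*(t^3 - 4*t) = t*(t - 4)*(t + 3)*(t^2 - 4) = t*(t - 4)*(t + 2)*(t + 3)*(t - 2)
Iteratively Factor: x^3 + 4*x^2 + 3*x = (x + 3)*(x^2 + x) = (x + 1)*(x + 3)*(x)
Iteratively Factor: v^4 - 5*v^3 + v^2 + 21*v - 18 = (v - 3)*(v^3 - 2*v^2 - 5*v + 6) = (v - 3)^2*(v^2 + v - 2) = (v - 3)^2*(v - 1)*(v + 2)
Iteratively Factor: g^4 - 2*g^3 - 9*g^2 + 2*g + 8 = (g - 4)*(g^3 + 2*g^2 - g - 2) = (g - 4)*(g - 1)*(g^2 + 3*g + 2) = (g - 4)*(g - 1)*(g + 1)*(g + 2)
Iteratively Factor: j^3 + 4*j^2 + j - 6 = (j + 2)*(j^2 + 2*j - 3) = (j - 1)*(j + 2)*(j + 3)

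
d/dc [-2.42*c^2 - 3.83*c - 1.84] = -4.84*c - 3.83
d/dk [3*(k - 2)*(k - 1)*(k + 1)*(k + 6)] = 12*k^3 + 36*k^2 - 78*k - 12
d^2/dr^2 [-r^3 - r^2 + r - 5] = -6*r - 2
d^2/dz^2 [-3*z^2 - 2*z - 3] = -6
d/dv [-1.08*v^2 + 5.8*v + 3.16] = 5.8 - 2.16*v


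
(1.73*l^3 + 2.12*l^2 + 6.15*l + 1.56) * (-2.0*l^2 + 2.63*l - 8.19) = -3.46*l^5 + 0.3099*l^4 - 20.8931*l^3 - 4.3083*l^2 - 46.2657*l - 12.7764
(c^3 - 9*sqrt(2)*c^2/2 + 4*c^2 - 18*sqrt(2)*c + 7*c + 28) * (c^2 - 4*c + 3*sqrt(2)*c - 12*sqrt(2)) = c^5 - 3*sqrt(2)*c^4/2 - 36*c^3 + 45*sqrt(2)*c^2 + 320*c - 336*sqrt(2)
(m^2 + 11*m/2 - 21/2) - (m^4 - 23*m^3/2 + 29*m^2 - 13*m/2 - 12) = -m^4 + 23*m^3/2 - 28*m^2 + 12*m + 3/2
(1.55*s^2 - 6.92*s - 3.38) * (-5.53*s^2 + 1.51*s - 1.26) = -8.5715*s^4 + 40.6081*s^3 + 6.2892*s^2 + 3.6154*s + 4.2588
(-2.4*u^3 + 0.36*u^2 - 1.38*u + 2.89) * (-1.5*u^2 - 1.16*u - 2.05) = 3.6*u^5 + 2.244*u^4 + 6.5724*u^3 - 3.4722*u^2 - 0.5234*u - 5.9245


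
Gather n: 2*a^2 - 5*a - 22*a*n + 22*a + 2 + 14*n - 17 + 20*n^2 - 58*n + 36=2*a^2 + 17*a + 20*n^2 + n*(-22*a - 44) + 21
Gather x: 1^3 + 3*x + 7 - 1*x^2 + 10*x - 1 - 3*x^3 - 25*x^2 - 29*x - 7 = -3*x^3 - 26*x^2 - 16*x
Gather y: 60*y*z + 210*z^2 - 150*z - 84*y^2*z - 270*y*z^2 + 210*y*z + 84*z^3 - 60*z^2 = -84*y^2*z + y*(-270*z^2 + 270*z) + 84*z^3 + 150*z^2 - 150*z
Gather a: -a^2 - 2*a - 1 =-a^2 - 2*a - 1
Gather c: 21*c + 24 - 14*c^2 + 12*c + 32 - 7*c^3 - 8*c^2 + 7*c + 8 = -7*c^3 - 22*c^2 + 40*c + 64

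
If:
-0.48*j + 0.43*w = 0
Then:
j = 0.895833333333333*w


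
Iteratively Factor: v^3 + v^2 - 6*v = (v - 2)*(v^2 + 3*v) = v*(v - 2)*(v + 3)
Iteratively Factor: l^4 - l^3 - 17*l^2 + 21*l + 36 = (l - 3)*(l^3 + 2*l^2 - 11*l - 12) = (l - 3)*(l + 1)*(l^2 + l - 12) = (l - 3)*(l + 1)*(l + 4)*(l - 3)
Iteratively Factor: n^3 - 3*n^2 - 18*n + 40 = (n - 2)*(n^2 - n - 20) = (n - 2)*(n + 4)*(n - 5)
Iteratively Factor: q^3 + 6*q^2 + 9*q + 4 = (q + 1)*(q^2 + 5*q + 4) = (q + 1)*(q + 4)*(q + 1)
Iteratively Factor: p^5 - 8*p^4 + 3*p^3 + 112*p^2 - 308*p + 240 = (p - 2)*(p^4 - 6*p^3 - 9*p^2 + 94*p - 120) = (p - 5)*(p - 2)*(p^3 - p^2 - 14*p + 24) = (p - 5)*(p - 2)*(p + 4)*(p^2 - 5*p + 6) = (p - 5)*(p - 3)*(p - 2)*(p + 4)*(p - 2)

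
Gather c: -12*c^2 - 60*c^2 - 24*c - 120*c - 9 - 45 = -72*c^2 - 144*c - 54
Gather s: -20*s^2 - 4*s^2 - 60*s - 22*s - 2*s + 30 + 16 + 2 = -24*s^2 - 84*s + 48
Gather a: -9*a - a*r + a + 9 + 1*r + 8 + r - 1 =a*(-r - 8) + 2*r + 16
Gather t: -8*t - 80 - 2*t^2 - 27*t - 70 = -2*t^2 - 35*t - 150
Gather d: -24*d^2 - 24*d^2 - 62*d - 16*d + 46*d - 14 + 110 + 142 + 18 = -48*d^2 - 32*d + 256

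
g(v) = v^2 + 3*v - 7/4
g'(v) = 2*v + 3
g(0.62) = 0.49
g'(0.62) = 4.24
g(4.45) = 31.40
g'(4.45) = 11.90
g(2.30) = 10.44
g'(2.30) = 7.60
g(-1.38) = -3.99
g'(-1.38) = 0.24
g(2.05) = 8.60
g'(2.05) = 7.10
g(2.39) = 11.13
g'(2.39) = 7.78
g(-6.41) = 20.11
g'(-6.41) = -9.82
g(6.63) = 62.10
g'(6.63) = 16.26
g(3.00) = 16.25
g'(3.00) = 9.00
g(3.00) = 16.25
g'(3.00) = 9.00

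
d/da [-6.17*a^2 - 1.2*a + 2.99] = -12.34*a - 1.2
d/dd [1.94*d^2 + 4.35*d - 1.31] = 3.88*d + 4.35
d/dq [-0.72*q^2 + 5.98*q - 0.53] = 5.98 - 1.44*q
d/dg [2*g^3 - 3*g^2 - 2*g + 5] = 6*g^2 - 6*g - 2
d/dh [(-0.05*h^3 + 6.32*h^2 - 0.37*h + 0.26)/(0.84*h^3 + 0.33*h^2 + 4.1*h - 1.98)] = (-5.3253*h^4 + 0.2116*h^3 + 25.6759*h^2 - 25.1988*h - 0.3334)/(0.7056*h^6 + 0.5544*h^5 + 6.9969*h^4 - 0.6204*h^3 + 15.5032*h^2 - 16.236*h + 3.9204)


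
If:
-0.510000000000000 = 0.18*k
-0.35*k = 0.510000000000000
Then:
No Solution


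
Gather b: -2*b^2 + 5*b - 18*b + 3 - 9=-2*b^2 - 13*b - 6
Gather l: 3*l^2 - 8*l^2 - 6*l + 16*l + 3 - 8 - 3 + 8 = -5*l^2 + 10*l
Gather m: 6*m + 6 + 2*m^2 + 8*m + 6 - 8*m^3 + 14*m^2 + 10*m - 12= -8*m^3 + 16*m^2 + 24*m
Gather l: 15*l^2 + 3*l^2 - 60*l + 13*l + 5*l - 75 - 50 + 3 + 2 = 18*l^2 - 42*l - 120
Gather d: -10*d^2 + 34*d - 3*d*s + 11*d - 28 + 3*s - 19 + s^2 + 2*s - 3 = -10*d^2 + d*(45 - 3*s) + s^2 + 5*s - 50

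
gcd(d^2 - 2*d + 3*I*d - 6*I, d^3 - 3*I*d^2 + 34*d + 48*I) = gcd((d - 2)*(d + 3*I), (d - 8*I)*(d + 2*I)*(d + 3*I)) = d + 3*I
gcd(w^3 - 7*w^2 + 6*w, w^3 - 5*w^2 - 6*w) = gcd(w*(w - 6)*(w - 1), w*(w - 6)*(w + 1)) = w^2 - 6*w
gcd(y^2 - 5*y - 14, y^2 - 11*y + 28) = y - 7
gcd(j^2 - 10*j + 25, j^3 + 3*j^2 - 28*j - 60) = j - 5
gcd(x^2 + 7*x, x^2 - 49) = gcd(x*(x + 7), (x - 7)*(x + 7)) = x + 7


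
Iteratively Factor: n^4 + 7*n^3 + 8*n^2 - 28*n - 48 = (n + 3)*(n^3 + 4*n^2 - 4*n - 16) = (n - 2)*(n + 3)*(n^2 + 6*n + 8) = (n - 2)*(n + 3)*(n + 4)*(n + 2)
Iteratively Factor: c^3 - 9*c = (c)*(c^2 - 9) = c*(c - 3)*(c + 3)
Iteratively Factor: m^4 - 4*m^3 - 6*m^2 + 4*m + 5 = (m + 1)*(m^3 - 5*m^2 - m + 5) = (m + 1)^2*(m^2 - 6*m + 5) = (m - 1)*(m + 1)^2*(m - 5)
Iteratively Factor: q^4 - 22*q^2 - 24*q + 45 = (q - 1)*(q^3 + q^2 - 21*q - 45) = (q - 5)*(q - 1)*(q^2 + 6*q + 9) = (q - 5)*(q - 1)*(q + 3)*(q + 3)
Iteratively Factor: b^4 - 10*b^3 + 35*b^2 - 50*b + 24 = (b - 1)*(b^3 - 9*b^2 + 26*b - 24) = (b - 2)*(b - 1)*(b^2 - 7*b + 12) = (b - 3)*(b - 2)*(b - 1)*(b - 4)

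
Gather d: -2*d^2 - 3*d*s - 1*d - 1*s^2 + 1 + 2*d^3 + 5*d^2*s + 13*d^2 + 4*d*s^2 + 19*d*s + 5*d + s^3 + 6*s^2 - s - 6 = 2*d^3 + d^2*(5*s + 11) + d*(4*s^2 + 16*s + 4) + s^3 + 5*s^2 - s - 5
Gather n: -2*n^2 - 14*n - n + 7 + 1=-2*n^2 - 15*n + 8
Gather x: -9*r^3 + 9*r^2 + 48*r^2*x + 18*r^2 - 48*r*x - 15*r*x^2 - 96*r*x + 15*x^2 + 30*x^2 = -9*r^3 + 27*r^2 + x^2*(45 - 15*r) + x*(48*r^2 - 144*r)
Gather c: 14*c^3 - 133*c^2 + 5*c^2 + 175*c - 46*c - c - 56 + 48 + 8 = 14*c^3 - 128*c^2 + 128*c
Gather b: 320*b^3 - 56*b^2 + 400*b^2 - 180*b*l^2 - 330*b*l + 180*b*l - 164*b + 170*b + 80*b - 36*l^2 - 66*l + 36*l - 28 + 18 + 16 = 320*b^3 + 344*b^2 + b*(-180*l^2 - 150*l + 86) - 36*l^2 - 30*l + 6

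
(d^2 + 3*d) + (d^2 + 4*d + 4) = 2*d^2 + 7*d + 4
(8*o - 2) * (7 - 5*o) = -40*o^2 + 66*o - 14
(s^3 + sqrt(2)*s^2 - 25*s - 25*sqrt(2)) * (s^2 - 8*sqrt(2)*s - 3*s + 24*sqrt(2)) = s^5 - 7*sqrt(2)*s^4 - 3*s^4 - 41*s^3 + 21*sqrt(2)*s^3 + 123*s^2 + 175*sqrt(2)*s^2 - 525*sqrt(2)*s + 400*s - 1200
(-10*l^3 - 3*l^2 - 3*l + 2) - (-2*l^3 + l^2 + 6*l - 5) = -8*l^3 - 4*l^2 - 9*l + 7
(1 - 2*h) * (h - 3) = -2*h^2 + 7*h - 3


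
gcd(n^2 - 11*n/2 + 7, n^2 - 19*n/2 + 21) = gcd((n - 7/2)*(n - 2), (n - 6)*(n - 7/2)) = n - 7/2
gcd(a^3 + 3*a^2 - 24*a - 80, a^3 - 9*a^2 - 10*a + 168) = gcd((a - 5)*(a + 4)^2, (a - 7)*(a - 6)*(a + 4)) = a + 4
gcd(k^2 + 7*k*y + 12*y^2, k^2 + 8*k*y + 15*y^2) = k + 3*y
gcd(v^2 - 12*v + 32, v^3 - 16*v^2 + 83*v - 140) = v - 4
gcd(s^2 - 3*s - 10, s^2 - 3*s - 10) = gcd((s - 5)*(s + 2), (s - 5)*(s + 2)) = s^2 - 3*s - 10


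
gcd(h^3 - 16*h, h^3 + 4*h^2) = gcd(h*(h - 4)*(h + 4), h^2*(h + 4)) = h^2 + 4*h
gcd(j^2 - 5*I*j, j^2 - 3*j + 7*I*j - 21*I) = 1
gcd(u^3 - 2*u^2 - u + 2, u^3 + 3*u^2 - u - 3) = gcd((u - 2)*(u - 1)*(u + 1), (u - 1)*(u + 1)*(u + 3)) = u^2 - 1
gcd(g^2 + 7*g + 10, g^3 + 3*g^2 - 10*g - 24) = g + 2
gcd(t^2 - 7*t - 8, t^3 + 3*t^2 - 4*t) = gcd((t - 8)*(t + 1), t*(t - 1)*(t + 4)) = 1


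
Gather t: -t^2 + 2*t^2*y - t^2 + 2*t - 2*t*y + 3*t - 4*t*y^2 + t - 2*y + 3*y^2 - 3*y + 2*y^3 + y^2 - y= t^2*(2*y - 2) + t*(-4*y^2 - 2*y + 6) + 2*y^3 + 4*y^2 - 6*y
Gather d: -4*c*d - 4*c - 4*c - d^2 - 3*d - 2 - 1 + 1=-8*c - d^2 + d*(-4*c - 3) - 2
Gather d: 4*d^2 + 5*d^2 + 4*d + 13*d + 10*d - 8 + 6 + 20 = 9*d^2 + 27*d + 18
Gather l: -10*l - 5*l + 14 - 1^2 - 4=9 - 15*l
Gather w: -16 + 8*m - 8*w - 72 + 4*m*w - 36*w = 8*m + w*(4*m - 44) - 88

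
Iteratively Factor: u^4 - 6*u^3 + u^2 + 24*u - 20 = (u - 1)*(u^3 - 5*u^2 - 4*u + 20) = (u - 1)*(u + 2)*(u^2 - 7*u + 10) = (u - 2)*(u - 1)*(u + 2)*(u - 5)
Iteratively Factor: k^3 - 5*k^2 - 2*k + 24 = (k + 2)*(k^2 - 7*k + 12) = (k - 3)*(k + 2)*(k - 4)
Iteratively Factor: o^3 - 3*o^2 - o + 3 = (o - 1)*(o^2 - 2*o - 3) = (o - 3)*(o - 1)*(o + 1)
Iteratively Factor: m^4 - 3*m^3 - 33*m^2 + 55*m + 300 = (m + 4)*(m^3 - 7*m^2 - 5*m + 75) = (m + 3)*(m + 4)*(m^2 - 10*m + 25) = (m - 5)*(m + 3)*(m + 4)*(m - 5)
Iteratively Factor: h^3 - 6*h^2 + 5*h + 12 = (h + 1)*(h^2 - 7*h + 12) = (h - 4)*(h + 1)*(h - 3)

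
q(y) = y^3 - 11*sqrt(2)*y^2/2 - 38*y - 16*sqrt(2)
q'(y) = 3*y^2 - 11*sqrt(2)*y - 38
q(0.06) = -24.94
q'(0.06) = -38.92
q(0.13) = -27.70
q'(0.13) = -39.97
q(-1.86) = 14.71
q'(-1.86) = 1.31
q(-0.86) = 3.66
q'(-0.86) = -22.40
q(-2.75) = 2.25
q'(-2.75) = 27.47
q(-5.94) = -280.93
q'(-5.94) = 160.26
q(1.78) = -109.27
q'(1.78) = -56.19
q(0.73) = -54.12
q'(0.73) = -47.76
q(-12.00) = -2414.68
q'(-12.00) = 580.68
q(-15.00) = -4577.72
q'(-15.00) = 870.35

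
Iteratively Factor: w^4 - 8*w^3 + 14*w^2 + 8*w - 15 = (w - 5)*(w^3 - 3*w^2 - w + 3) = (w - 5)*(w + 1)*(w^2 - 4*w + 3) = (w - 5)*(w - 1)*(w + 1)*(w - 3)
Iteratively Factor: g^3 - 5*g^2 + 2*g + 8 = (g - 2)*(g^2 - 3*g - 4) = (g - 4)*(g - 2)*(g + 1)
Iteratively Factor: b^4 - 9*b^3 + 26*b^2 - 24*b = (b - 2)*(b^3 - 7*b^2 + 12*b) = (b - 3)*(b - 2)*(b^2 - 4*b) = b*(b - 3)*(b - 2)*(b - 4)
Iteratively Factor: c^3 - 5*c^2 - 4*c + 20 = (c - 2)*(c^2 - 3*c - 10) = (c - 2)*(c + 2)*(c - 5)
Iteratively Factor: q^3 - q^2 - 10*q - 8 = (q + 1)*(q^2 - 2*q - 8) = (q - 4)*(q + 1)*(q + 2)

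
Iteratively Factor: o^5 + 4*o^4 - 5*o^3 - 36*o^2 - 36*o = (o + 3)*(o^4 + o^3 - 8*o^2 - 12*o) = (o + 2)*(o + 3)*(o^3 - o^2 - 6*o) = (o + 2)^2*(o + 3)*(o^2 - 3*o) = o*(o + 2)^2*(o + 3)*(o - 3)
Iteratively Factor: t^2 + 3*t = (t)*(t + 3)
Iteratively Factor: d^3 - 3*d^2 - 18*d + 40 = (d - 2)*(d^2 - d - 20) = (d - 5)*(d - 2)*(d + 4)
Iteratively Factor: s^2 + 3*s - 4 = (s + 4)*(s - 1)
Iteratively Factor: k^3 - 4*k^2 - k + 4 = (k - 4)*(k^2 - 1) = (k - 4)*(k - 1)*(k + 1)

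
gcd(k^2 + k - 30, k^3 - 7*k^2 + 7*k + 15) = k - 5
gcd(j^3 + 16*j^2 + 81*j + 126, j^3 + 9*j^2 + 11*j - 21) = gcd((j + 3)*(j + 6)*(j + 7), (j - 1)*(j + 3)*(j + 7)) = j^2 + 10*j + 21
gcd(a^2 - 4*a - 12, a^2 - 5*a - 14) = a + 2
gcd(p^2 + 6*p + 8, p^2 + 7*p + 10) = p + 2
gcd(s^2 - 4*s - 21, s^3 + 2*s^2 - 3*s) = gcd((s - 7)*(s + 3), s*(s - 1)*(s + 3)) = s + 3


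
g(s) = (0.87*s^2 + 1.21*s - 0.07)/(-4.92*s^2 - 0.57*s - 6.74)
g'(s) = (1.74*s + 1.21)/(-4.92*s^2 - 0.57*s - 6.74) + (9.84*s + 0.57)*(0.87*s^2 + 1.21*s - 0.07)/(-4.92*s^2 - 0.57*s - 6.74)^2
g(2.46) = -0.22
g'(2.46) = -0.00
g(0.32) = -0.05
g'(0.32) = -0.21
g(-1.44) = 0.00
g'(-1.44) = 0.08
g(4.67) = -0.21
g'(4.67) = 0.00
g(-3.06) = -0.09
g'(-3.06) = 0.03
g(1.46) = -0.20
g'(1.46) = -0.05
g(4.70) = -0.21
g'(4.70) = 0.00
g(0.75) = -0.13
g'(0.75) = -0.15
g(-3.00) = -0.08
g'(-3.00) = 0.03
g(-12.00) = -0.16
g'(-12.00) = 0.00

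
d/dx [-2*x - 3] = -2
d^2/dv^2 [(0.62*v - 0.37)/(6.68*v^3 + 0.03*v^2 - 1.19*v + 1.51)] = (165.995328*v^5 - 197.377968*v^4 + 8.67175600000001*v^3 - 57.400566*v^2 + 22.303434*v + 1.213764)/(298.077632*v^9 + 4.016016*v^8 - 159.283932*v^7 + 200.708643*v^6 + 30.191055*v^5 - 71.888226*v^4 + 43.684603*v^3 + 6.620142*v^2 - 8.139957*v + 3.442951)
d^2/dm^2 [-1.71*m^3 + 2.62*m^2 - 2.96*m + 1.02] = 5.24 - 10.26*m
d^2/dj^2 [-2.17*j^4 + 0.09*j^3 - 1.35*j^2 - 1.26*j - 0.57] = -26.04*j^2 + 0.54*j - 2.7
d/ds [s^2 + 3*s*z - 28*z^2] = 2*s + 3*z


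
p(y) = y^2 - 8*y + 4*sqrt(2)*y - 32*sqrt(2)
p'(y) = 2*y - 8 + 4*sqrt(2)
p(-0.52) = -43.77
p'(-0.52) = -3.38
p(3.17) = -42.63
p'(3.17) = 4.00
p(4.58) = -35.01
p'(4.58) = 6.82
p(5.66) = -26.48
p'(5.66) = 8.98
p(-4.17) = -18.10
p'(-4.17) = -10.68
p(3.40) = -41.66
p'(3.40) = 4.46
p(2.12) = -45.73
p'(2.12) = 1.90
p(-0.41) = -44.13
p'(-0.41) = -3.16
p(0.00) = -45.25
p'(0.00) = -2.34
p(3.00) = -43.28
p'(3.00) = 3.66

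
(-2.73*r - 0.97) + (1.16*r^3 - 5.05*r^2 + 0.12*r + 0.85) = 1.16*r^3 - 5.05*r^2 - 2.61*r - 0.12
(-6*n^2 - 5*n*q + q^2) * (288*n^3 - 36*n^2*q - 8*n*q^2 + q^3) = -1728*n^5 - 1224*n^4*q + 516*n^3*q^2 - 2*n^2*q^3 - 13*n*q^4 + q^5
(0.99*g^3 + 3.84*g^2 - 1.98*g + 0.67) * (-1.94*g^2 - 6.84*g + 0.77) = -1.9206*g^5 - 14.2212*g^4 - 21.6621*g^3 + 15.2002*g^2 - 6.1074*g + 0.5159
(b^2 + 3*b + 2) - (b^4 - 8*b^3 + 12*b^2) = -b^4 + 8*b^3 - 11*b^2 + 3*b + 2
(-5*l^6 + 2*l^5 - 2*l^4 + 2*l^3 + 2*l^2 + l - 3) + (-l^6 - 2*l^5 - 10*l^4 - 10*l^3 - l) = -6*l^6 - 12*l^4 - 8*l^3 + 2*l^2 - 3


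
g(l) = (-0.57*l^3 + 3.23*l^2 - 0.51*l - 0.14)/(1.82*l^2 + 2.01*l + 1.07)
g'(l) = (-3.64*l - 2.01)*(-0.57*l^3 + 3.23*l^2 - 0.51*l - 0.14)/(1.82*l^2 + 2.01*l + 1.07)^2 + (-1.71*l^2 + 6.46*l - 0.51)/(1.82*l^2 + 2.01*l + 1.07)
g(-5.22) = 4.27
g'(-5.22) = -0.21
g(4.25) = 0.29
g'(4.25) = -0.21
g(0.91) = 0.37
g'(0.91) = 0.45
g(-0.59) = 2.71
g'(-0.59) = -8.78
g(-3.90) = 4.05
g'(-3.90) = -0.11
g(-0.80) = 4.19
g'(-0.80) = -4.77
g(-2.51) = 4.07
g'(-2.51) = 0.20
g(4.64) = 0.20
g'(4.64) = -0.23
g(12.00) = -1.83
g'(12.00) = -0.30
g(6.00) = -0.13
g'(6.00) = -0.26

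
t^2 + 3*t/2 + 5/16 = (t + 1/4)*(t + 5/4)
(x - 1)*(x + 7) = x^2 + 6*x - 7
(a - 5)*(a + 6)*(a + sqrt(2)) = a^3 + a^2 + sqrt(2)*a^2 - 30*a + sqrt(2)*a - 30*sqrt(2)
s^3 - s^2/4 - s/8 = s*(s - 1/2)*(s + 1/4)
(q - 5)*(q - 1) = q^2 - 6*q + 5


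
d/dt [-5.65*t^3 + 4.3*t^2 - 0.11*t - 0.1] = -16.95*t^2 + 8.6*t - 0.11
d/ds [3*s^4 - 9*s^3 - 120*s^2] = 3*s*(4*s^2 - 9*s - 80)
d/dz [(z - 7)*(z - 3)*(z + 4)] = 3*z^2 - 12*z - 19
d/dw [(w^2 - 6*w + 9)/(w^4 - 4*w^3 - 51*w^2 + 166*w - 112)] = 2*(-w^5 + 11*w^4 - 42*w^3 - 16*w^2 + 347*w - 411)/(w^8 - 8*w^7 - 86*w^6 + 740*w^5 + 1049*w^4 - 16036*w^3 + 38980*w^2 - 37184*w + 12544)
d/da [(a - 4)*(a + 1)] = 2*a - 3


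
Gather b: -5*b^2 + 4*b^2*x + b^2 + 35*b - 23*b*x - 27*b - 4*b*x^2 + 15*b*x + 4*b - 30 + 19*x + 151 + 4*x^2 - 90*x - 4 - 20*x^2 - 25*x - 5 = b^2*(4*x - 4) + b*(-4*x^2 - 8*x + 12) - 16*x^2 - 96*x + 112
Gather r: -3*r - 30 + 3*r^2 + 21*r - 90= 3*r^2 + 18*r - 120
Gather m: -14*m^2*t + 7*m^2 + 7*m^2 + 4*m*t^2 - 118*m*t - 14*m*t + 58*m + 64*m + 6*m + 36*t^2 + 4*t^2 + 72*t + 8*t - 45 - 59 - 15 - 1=m^2*(14 - 14*t) + m*(4*t^2 - 132*t + 128) + 40*t^2 + 80*t - 120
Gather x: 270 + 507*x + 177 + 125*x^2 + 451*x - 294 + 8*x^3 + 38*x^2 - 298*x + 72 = 8*x^3 + 163*x^2 + 660*x + 225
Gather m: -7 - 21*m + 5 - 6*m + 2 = -27*m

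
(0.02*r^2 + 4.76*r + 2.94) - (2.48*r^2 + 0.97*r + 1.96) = -2.46*r^2 + 3.79*r + 0.98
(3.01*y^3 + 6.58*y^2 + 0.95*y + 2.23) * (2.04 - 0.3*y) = -0.903*y^4 + 4.1664*y^3 + 13.1382*y^2 + 1.269*y + 4.5492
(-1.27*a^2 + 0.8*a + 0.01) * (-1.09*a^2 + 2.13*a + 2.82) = 1.3843*a^4 - 3.5771*a^3 - 1.8883*a^2 + 2.2773*a + 0.0282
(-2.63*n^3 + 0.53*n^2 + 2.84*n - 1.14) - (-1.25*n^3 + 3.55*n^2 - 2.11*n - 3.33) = -1.38*n^3 - 3.02*n^2 + 4.95*n + 2.19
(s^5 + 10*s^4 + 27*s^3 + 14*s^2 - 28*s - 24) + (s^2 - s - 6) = s^5 + 10*s^4 + 27*s^3 + 15*s^2 - 29*s - 30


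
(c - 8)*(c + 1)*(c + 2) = c^3 - 5*c^2 - 22*c - 16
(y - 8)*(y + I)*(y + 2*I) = y^3 - 8*y^2 + 3*I*y^2 - 2*y - 24*I*y + 16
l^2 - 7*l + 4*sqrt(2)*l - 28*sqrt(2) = (l - 7)*(l + 4*sqrt(2))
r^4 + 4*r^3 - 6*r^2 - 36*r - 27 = (r - 3)*(r + 1)*(r + 3)^2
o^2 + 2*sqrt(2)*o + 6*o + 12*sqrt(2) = (o + 6)*(o + 2*sqrt(2))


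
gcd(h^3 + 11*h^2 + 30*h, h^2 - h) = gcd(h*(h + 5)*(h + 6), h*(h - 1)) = h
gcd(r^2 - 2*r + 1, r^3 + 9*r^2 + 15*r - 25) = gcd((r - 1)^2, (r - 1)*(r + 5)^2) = r - 1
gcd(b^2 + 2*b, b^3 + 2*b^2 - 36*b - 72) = b + 2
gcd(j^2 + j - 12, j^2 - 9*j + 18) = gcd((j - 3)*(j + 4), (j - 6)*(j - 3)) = j - 3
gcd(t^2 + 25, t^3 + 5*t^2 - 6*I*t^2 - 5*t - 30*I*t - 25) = t - 5*I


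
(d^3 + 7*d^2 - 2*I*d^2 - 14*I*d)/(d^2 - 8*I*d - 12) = d*(d + 7)/(d - 6*I)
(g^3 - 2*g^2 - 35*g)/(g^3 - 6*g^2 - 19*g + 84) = g*(g + 5)/(g^2 + g - 12)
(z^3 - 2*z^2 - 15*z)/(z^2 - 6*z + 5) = z*(z + 3)/(z - 1)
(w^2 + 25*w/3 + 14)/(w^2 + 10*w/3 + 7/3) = (w + 6)/(w + 1)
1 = 1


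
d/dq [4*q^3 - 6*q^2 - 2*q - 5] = 12*q^2 - 12*q - 2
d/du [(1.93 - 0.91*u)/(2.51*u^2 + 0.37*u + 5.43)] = (2.2841*u^2 - 9.6886*u - 5.6554)/(6.3001*u^4 + 1.8574*u^3 + 27.3955*u^2 + 4.0182*u + 29.4849)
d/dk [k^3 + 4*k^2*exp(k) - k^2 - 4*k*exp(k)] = 4*k^2*exp(k) + 3*k^2 + 4*k*exp(k) - 2*k - 4*exp(k)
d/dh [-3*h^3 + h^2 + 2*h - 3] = -9*h^2 + 2*h + 2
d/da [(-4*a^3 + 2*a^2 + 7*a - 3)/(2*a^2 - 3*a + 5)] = 2*(-4*a^4 + 12*a^3 - 40*a^2 + 16*a + 13)/(4*a^4 - 12*a^3 + 29*a^2 - 30*a + 25)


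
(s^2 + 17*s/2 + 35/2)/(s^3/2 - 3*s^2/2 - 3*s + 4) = (2*s^2 + 17*s + 35)/(s^3 - 3*s^2 - 6*s + 8)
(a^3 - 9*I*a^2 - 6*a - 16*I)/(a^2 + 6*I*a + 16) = (a^2 - 7*I*a + 8)/(a + 8*I)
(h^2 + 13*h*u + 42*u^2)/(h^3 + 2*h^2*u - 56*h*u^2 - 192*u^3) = (-h - 7*u)/(-h^2 + 4*h*u + 32*u^2)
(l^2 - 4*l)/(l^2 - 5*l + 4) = l/(l - 1)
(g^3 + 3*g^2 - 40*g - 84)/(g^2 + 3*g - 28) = (g^2 - 4*g - 12)/(g - 4)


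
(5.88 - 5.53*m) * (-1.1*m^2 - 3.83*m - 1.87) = 6.083*m^3 + 14.7119*m^2 - 12.1793*m - 10.9956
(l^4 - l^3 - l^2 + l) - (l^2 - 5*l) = l^4 - l^3 - 2*l^2 + 6*l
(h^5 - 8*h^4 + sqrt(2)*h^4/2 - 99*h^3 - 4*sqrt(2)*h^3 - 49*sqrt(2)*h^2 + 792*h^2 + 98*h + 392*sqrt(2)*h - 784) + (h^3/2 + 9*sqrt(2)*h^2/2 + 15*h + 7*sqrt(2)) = h^5 - 8*h^4 + sqrt(2)*h^4/2 - 197*h^3/2 - 4*sqrt(2)*h^3 - 89*sqrt(2)*h^2/2 + 792*h^2 + 113*h + 392*sqrt(2)*h - 784 + 7*sqrt(2)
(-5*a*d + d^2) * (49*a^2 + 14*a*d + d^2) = -245*a^3*d - 21*a^2*d^2 + 9*a*d^3 + d^4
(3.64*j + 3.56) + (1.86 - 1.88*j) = 1.76*j + 5.42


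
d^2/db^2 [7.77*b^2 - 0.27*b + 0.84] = 15.5400000000000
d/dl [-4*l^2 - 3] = -8*l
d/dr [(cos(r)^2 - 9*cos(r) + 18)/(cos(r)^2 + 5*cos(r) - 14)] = 2*(-7*cos(r)^2 + 32*cos(r) - 18)*sin(r)/((cos(r) - 2)^2*(cos(r) + 7)^2)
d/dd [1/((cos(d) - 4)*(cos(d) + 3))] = (-sin(d) + sin(2*d))/((cos(d) - 4)^2*(cos(d) + 3)^2)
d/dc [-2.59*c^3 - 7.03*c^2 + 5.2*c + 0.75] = -7.77*c^2 - 14.06*c + 5.2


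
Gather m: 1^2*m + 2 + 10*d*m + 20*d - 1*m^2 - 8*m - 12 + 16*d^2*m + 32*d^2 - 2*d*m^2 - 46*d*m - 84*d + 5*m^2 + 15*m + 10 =32*d^2 - 64*d + m^2*(4 - 2*d) + m*(16*d^2 - 36*d + 8)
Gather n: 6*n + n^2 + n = n^2 + 7*n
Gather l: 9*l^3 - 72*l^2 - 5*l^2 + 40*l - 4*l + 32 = 9*l^3 - 77*l^2 + 36*l + 32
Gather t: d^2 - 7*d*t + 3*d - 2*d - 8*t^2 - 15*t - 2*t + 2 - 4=d^2 + d - 8*t^2 + t*(-7*d - 17) - 2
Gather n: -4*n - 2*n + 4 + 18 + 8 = 30 - 6*n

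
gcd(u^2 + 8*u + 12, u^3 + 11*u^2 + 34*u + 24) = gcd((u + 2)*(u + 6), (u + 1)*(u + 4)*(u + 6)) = u + 6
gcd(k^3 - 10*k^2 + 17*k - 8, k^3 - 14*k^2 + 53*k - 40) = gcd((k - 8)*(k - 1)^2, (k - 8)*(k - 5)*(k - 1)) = k^2 - 9*k + 8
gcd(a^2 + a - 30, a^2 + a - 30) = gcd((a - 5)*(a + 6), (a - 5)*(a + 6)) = a^2 + a - 30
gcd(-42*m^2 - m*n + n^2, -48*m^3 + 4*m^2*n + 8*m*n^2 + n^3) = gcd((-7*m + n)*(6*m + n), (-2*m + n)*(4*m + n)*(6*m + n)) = 6*m + n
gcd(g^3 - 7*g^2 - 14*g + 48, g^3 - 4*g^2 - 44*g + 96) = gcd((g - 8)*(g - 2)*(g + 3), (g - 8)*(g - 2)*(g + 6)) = g^2 - 10*g + 16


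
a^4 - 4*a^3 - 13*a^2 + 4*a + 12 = (a - 6)*(a - 1)*(a + 1)*(a + 2)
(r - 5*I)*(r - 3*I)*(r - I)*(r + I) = r^4 - 8*I*r^3 - 14*r^2 - 8*I*r - 15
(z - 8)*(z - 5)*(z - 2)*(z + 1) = z^4 - 14*z^3 + 51*z^2 - 14*z - 80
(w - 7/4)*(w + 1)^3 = w^4 + 5*w^3/4 - 9*w^2/4 - 17*w/4 - 7/4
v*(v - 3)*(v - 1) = v^3 - 4*v^2 + 3*v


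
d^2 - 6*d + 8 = (d - 4)*(d - 2)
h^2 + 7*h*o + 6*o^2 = (h + o)*(h + 6*o)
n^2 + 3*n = n*(n + 3)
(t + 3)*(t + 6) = t^2 + 9*t + 18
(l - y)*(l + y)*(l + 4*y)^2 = l^4 + 8*l^3*y + 15*l^2*y^2 - 8*l*y^3 - 16*y^4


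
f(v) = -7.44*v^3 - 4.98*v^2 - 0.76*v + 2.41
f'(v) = -22.32*v^2 - 9.96*v - 0.76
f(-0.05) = 2.44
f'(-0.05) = -0.32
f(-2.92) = 147.40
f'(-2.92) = -161.99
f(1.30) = -23.34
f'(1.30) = -51.43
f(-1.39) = 13.83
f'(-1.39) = -30.04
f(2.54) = -153.57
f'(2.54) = -170.06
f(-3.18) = 193.72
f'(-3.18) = -194.80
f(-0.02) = 2.42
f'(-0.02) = -0.57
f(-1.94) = 39.46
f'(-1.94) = -65.44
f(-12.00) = 12150.73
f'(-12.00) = -3095.32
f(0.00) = 2.41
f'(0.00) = -0.76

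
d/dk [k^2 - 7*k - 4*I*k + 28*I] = 2*k - 7 - 4*I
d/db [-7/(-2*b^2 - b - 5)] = 7*(-4*b - 1)/(2*b^2 + b + 5)^2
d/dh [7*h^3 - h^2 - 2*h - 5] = 21*h^2 - 2*h - 2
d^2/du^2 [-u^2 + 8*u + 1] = -2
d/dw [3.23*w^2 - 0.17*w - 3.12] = 6.46*w - 0.17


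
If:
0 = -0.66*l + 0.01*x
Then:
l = 0.0151515151515152*x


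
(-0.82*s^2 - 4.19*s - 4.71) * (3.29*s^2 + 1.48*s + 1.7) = -2.6978*s^4 - 14.9987*s^3 - 23.0911*s^2 - 14.0938*s - 8.007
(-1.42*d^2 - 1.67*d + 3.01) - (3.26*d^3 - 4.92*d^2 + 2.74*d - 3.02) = -3.26*d^3 + 3.5*d^2 - 4.41*d + 6.03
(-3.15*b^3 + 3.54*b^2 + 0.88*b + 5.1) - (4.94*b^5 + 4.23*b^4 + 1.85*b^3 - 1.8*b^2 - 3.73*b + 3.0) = -4.94*b^5 - 4.23*b^4 - 5.0*b^3 + 5.34*b^2 + 4.61*b + 2.1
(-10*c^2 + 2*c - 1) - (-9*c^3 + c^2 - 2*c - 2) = 9*c^3 - 11*c^2 + 4*c + 1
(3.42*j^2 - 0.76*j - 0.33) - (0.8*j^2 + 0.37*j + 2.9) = 2.62*j^2 - 1.13*j - 3.23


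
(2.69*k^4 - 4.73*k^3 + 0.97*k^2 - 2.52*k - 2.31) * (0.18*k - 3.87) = 0.4842*k^5 - 11.2617*k^4 + 18.4797*k^3 - 4.2075*k^2 + 9.3366*k + 8.9397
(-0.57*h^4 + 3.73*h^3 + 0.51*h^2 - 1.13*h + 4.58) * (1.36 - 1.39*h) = 0.7923*h^5 - 5.9599*h^4 + 4.3639*h^3 + 2.2643*h^2 - 7.903*h + 6.2288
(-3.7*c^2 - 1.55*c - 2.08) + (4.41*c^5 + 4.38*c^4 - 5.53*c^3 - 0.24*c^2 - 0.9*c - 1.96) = 4.41*c^5 + 4.38*c^4 - 5.53*c^3 - 3.94*c^2 - 2.45*c - 4.04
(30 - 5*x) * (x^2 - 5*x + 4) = -5*x^3 + 55*x^2 - 170*x + 120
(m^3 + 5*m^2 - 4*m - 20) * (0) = 0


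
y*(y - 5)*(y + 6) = y^3 + y^2 - 30*y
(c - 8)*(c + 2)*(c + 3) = c^3 - 3*c^2 - 34*c - 48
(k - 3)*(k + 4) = k^2 + k - 12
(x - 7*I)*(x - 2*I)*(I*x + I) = I*x^3 + 9*x^2 + I*x^2 + 9*x - 14*I*x - 14*I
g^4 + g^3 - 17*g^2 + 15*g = g*(g - 3)*(g - 1)*(g + 5)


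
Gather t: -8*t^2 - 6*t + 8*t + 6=-8*t^2 + 2*t + 6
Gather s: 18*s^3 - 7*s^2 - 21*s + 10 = 18*s^3 - 7*s^2 - 21*s + 10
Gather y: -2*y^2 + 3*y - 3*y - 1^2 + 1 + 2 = 2 - 2*y^2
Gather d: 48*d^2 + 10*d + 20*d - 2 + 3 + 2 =48*d^2 + 30*d + 3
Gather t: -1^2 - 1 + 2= 0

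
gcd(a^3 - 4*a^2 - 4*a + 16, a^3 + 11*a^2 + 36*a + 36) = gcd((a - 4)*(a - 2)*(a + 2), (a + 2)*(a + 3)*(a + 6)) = a + 2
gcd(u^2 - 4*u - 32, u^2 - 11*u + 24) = u - 8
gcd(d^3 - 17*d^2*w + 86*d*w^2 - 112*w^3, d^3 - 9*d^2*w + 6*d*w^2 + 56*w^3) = -d + 7*w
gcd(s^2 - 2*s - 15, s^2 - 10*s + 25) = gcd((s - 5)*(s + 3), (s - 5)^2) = s - 5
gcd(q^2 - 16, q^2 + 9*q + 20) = q + 4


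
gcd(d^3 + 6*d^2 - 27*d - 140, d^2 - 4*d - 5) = d - 5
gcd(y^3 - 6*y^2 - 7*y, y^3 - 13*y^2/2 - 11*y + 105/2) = y - 7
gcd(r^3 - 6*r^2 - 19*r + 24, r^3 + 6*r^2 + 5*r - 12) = r^2 + 2*r - 3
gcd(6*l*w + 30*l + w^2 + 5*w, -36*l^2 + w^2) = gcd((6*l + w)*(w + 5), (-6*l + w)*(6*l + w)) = 6*l + w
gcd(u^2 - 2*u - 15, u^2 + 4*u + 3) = u + 3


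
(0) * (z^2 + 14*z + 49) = 0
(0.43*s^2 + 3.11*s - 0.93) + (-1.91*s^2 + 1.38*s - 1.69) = -1.48*s^2 + 4.49*s - 2.62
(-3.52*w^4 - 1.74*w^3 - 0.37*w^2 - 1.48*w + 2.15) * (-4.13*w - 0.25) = 14.5376*w^5 + 8.0662*w^4 + 1.9631*w^3 + 6.2049*w^2 - 8.5095*w - 0.5375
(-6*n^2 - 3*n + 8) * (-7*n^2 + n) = 42*n^4 + 15*n^3 - 59*n^2 + 8*n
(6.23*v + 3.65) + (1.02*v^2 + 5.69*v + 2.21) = 1.02*v^2 + 11.92*v + 5.86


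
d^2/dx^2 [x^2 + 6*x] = 2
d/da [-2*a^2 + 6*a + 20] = 6 - 4*a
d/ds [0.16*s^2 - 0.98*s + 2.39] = 0.32*s - 0.98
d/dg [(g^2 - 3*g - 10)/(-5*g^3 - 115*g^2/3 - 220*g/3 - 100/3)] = 3*(3*g^2 - 30*g - 95)/(5*(9*g^4 + 102*g^3 + 349*g^2 + 340*g + 100))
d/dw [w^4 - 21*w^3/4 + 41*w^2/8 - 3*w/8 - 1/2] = 4*w^3 - 63*w^2/4 + 41*w/4 - 3/8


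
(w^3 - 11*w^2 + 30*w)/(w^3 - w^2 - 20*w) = (w - 6)/(w + 4)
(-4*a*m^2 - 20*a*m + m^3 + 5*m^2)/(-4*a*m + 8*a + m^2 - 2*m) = m*(m + 5)/(m - 2)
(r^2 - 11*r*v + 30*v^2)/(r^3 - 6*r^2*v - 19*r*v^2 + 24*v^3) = (r^2 - 11*r*v + 30*v^2)/(r^3 - 6*r^2*v - 19*r*v^2 + 24*v^3)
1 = 1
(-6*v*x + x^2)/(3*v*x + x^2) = (-6*v + x)/(3*v + x)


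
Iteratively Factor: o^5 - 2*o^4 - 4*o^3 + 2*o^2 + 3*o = (o + 1)*(o^4 - 3*o^3 - o^2 + 3*o) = (o + 1)^2*(o^3 - 4*o^2 + 3*o) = o*(o + 1)^2*(o^2 - 4*o + 3) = o*(o - 1)*(o + 1)^2*(o - 3)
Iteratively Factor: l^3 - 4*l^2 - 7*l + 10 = (l - 5)*(l^2 + l - 2) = (l - 5)*(l - 1)*(l + 2)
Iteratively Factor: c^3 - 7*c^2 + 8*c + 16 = (c - 4)*(c^2 - 3*c - 4) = (c - 4)^2*(c + 1)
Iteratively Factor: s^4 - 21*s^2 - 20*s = (s - 5)*(s^3 + 5*s^2 + 4*s) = s*(s - 5)*(s^2 + 5*s + 4) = s*(s - 5)*(s + 1)*(s + 4)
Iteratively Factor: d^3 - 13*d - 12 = (d + 1)*(d^2 - d - 12) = (d - 4)*(d + 1)*(d + 3)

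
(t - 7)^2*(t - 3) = t^3 - 17*t^2 + 91*t - 147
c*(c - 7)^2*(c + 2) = c^4 - 12*c^3 + 21*c^2 + 98*c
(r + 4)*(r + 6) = r^2 + 10*r + 24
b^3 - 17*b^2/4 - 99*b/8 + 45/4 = (b - 6)*(b - 3/4)*(b + 5/2)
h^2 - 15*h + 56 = (h - 8)*(h - 7)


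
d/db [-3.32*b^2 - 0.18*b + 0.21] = -6.64*b - 0.18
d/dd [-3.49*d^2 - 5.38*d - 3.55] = -6.98*d - 5.38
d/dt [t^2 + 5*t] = 2*t + 5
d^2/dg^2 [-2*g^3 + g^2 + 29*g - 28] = 2 - 12*g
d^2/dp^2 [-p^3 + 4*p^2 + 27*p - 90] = 8 - 6*p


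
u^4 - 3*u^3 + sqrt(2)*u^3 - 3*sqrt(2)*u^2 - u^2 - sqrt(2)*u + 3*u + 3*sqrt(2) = (u - 3)*(u - 1)*(u + 1)*(u + sqrt(2))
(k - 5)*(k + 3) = k^2 - 2*k - 15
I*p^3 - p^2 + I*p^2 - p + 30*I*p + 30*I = (p - 5*I)*(p + 6*I)*(I*p + I)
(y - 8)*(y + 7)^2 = y^3 + 6*y^2 - 63*y - 392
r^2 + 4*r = r*(r + 4)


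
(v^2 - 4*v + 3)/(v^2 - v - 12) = (-v^2 + 4*v - 3)/(-v^2 + v + 12)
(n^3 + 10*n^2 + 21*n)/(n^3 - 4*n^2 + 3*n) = (n^2 + 10*n + 21)/(n^2 - 4*n + 3)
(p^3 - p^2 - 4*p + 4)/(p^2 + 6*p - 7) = (p^2 - 4)/(p + 7)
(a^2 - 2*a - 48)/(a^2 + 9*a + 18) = (a - 8)/(a + 3)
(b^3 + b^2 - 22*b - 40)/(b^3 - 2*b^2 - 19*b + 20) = (b + 2)/(b - 1)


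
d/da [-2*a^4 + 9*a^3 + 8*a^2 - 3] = a*(-8*a^2 + 27*a + 16)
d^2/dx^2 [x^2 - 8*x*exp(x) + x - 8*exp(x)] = -8*x*exp(x) - 24*exp(x) + 2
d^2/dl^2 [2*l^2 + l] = 4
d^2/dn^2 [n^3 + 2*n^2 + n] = 6*n + 4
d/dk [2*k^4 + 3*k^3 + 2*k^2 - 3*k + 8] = 8*k^3 + 9*k^2 + 4*k - 3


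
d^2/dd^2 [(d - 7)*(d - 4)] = 2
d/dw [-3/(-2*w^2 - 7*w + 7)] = 3*(-4*w - 7)/(2*w^2 + 7*w - 7)^2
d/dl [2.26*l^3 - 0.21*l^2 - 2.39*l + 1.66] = 6.78*l^2 - 0.42*l - 2.39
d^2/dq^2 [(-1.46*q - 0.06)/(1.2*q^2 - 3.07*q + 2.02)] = (-(1.46*q + 0.06)*(2.4*q - 3.07)*(4.8*q - 6.14) + (10.512*q - 8.8204)*(1.2*q^2 - 3.07*q + 2.02))/(1.2*q^2 - 3.07*q + 2.02)^3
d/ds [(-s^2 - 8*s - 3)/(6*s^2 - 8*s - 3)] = 14*s*(4*s + 3)/(36*s^4 - 96*s^3 + 28*s^2 + 48*s + 9)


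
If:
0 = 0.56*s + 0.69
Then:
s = -1.23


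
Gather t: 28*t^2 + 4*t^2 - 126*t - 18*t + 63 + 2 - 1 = 32*t^2 - 144*t + 64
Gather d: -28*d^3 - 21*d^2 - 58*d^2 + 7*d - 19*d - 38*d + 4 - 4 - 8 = -28*d^3 - 79*d^2 - 50*d - 8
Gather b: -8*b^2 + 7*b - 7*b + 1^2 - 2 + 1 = -8*b^2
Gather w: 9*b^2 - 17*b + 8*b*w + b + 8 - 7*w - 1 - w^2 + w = 9*b^2 - 16*b - w^2 + w*(8*b - 6) + 7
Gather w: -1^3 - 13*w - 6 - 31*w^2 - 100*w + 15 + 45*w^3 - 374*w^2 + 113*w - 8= 45*w^3 - 405*w^2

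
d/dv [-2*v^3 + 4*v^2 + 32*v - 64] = -6*v^2 + 8*v + 32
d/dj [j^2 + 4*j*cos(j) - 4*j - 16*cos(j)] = -4*j*sin(j) + 2*j + 16*sin(j) + 4*cos(j) - 4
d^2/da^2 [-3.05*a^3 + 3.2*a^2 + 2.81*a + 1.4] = 6.4 - 18.3*a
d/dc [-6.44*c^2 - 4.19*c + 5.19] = -12.88*c - 4.19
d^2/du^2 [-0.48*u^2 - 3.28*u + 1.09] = -0.960000000000000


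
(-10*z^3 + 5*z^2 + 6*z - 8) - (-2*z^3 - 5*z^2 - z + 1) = -8*z^3 + 10*z^2 + 7*z - 9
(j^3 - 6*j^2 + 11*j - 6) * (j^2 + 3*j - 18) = j^5 - 3*j^4 - 25*j^3 + 135*j^2 - 216*j + 108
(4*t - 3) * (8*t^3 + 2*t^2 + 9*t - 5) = 32*t^4 - 16*t^3 + 30*t^2 - 47*t + 15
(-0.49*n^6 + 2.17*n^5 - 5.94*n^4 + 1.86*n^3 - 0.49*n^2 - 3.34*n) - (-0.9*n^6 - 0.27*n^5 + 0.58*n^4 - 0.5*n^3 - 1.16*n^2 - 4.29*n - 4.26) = 0.41*n^6 + 2.44*n^5 - 6.52*n^4 + 2.36*n^3 + 0.67*n^2 + 0.95*n + 4.26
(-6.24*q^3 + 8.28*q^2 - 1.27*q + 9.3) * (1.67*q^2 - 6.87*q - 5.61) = -10.4208*q^5 + 56.6964*q^4 - 23.9981*q^3 - 22.1949*q^2 - 56.7663*q - 52.173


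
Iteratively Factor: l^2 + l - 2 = (l - 1)*(l + 2)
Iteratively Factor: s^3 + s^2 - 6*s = (s + 3)*(s^2 - 2*s) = (s - 2)*(s + 3)*(s)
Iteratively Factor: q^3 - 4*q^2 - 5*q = (q)*(q^2 - 4*q - 5) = q*(q + 1)*(q - 5)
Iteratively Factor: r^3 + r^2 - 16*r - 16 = (r + 1)*(r^2 - 16) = (r + 1)*(r + 4)*(r - 4)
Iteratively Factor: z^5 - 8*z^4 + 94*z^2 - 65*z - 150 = (z + 3)*(z^4 - 11*z^3 + 33*z^2 - 5*z - 50) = (z - 5)*(z + 3)*(z^3 - 6*z^2 + 3*z + 10) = (z - 5)*(z - 2)*(z + 3)*(z^2 - 4*z - 5) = (z - 5)*(z - 2)*(z + 1)*(z + 3)*(z - 5)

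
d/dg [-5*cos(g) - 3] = 5*sin(g)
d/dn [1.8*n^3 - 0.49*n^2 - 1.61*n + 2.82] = 5.4*n^2 - 0.98*n - 1.61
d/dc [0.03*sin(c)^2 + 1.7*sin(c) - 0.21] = (0.06*sin(c) + 1.7)*cos(c)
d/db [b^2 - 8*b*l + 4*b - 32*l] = 2*b - 8*l + 4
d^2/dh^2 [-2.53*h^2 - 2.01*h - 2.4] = -5.06000000000000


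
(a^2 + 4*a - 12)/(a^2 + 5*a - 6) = (a - 2)/(a - 1)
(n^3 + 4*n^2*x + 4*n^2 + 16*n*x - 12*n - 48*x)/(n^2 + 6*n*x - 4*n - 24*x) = (n^3 + 4*n^2*x + 4*n^2 + 16*n*x - 12*n - 48*x)/(n^2 + 6*n*x - 4*n - 24*x)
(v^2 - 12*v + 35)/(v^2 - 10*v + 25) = (v - 7)/(v - 5)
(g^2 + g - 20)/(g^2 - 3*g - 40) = (g - 4)/(g - 8)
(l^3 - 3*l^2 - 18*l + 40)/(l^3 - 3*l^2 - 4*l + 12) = (l^2 - l - 20)/(l^2 - l - 6)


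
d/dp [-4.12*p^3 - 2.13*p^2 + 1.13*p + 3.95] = -12.36*p^2 - 4.26*p + 1.13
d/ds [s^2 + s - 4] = 2*s + 1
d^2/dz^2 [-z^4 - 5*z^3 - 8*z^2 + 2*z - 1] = -12*z^2 - 30*z - 16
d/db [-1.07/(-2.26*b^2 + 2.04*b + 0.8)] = (2.1828 - 4.8364*b)/(-2.26*b^2 + 2.04*b + 0.8)^2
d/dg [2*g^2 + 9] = 4*g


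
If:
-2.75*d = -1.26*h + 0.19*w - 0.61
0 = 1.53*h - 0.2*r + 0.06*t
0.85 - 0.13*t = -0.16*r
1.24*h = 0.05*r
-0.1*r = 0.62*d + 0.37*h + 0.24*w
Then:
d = 0.65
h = 0.25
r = 6.09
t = 14.03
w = -4.60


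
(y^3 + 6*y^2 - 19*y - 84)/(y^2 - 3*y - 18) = (y^2 + 3*y - 28)/(y - 6)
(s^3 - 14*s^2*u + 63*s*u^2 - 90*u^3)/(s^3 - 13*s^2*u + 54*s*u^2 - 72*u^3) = (s - 5*u)/(s - 4*u)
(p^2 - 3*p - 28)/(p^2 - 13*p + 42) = (p + 4)/(p - 6)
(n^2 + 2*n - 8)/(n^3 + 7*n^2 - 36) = (n + 4)/(n^2 + 9*n + 18)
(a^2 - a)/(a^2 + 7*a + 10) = a*(a - 1)/(a^2 + 7*a + 10)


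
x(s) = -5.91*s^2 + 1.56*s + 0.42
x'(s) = 1.56 - 11.82*s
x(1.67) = -13.46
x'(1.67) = -18.18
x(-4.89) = -148.53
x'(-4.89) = 59.36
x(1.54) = -11.19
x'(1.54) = -16.64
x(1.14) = -5.48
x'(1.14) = -11.91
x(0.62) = -0.88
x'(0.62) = -5.77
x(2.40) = -29.88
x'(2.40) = -26.81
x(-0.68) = -3.37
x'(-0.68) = 9.60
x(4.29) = -101.66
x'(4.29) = -49.15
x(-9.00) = -492.33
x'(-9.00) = 107.94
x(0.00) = 0.42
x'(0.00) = 1.56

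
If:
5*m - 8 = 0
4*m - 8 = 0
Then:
No Solution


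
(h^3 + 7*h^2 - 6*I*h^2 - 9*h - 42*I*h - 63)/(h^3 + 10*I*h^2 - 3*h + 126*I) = (h^2 + h*(7 - 3*I) - 21*I)/(h^2 + 13*I*h - 42)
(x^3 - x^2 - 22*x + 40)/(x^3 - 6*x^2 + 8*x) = (x + 5)/x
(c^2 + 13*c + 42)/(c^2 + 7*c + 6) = (c + 7)/(c + 1)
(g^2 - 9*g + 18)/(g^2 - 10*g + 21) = (g - 6)/(g - 7)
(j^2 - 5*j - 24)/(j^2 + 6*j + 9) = (j - 8)/(j + 3)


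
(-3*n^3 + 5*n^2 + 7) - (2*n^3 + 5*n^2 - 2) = 9 - 5*n^3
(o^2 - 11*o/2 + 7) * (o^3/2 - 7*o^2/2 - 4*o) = o^5/2 - 25*o^4/4 + 75*o^3/4 - 5*o^2/2 - 28*o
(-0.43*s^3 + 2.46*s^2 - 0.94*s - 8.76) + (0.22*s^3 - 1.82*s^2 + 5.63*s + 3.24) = -0.21*s^3 + 0.64*s^2 + 4.69*s - 5.52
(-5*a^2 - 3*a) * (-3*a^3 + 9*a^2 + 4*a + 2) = 15*a^5 - 36*a^4 - 47*a^3 - 22*a^2 - 6*a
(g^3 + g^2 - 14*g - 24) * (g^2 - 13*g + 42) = g^5 - 12*g^4 + 15*g^3 + 200*g^2 - 276*g - 1008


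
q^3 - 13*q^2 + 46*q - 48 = (q - 8)*(q - 3)*(q - 2)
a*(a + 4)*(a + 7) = a^3 + 11*a^2 + 28*a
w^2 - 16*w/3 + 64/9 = (w - 8/3)^2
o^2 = o^2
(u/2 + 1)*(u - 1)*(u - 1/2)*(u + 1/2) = u^4/2 + u^3/2 - 9*u^2/8 - u/8 + 1/4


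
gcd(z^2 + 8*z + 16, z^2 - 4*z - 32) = z + 4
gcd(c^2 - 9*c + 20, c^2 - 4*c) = c - 4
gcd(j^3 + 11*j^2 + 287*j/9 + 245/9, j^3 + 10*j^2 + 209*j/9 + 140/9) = j^2 + 26*j/3 + 35/3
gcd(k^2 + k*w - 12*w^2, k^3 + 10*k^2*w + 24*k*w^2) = k + 4*w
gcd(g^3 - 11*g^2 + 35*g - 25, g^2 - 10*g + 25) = g^2 - 10*g + 25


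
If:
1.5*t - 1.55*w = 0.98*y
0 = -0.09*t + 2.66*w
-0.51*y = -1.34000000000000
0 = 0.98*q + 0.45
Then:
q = -0.46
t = 1.78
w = 0.06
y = 2.63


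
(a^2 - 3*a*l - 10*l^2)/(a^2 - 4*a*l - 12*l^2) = (a - 5*l)/(a - 6*l)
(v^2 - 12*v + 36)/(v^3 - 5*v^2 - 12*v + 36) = (v - 6)/(v^2 + v - 6)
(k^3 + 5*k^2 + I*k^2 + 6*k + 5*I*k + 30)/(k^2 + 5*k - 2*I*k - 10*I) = k + 3*I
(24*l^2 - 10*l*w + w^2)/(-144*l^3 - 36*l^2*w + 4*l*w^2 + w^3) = (-4*l + w)/(24*l^2 + 10*l*w + w^2)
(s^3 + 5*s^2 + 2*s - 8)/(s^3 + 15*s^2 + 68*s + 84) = (s^2 + 3*s - 4)/(s^2 + 13*s + 42)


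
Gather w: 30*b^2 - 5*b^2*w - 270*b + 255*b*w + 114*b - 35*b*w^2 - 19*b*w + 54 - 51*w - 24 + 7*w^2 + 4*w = 30*b^2 - 156*b + w^2*(7 - 35*b) + w*(-5*b^2 + 236*b - 47) + 30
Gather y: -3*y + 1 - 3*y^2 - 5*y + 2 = -3*y^2 - 8*y + 3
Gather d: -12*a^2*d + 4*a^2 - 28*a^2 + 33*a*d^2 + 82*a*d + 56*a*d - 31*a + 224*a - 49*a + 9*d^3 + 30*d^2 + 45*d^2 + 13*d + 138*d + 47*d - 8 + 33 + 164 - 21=-24*a^2 + 144*a + 9*d^3 + d^2*(33*a + 75) + d*(-12*a^2 + 138*a + 198) + 168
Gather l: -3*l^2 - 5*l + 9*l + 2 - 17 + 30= -3*l^2 + 4*l + 15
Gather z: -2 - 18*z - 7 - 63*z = -81*z - 9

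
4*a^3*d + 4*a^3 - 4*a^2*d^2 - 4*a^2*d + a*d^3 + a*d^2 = (-2*a + d)^2*(a*d + a)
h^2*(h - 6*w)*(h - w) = h^4 - 7*h^3*w + 6*h^2*w^2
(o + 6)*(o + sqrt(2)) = o^2 + sqrt(2)*o + 6*o + 6*sqrt(2)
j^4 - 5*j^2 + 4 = (j - 2)*(j - 1)*(j + 1)*(j + 2)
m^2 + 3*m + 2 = (m + 1)*(m + 2)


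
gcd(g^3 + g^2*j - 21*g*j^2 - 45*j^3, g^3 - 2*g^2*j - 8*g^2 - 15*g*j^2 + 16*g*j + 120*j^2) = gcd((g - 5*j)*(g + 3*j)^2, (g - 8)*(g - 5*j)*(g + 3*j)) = g^2 - 2*g*j - 15*j^2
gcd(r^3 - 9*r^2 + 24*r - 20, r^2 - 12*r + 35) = r - 5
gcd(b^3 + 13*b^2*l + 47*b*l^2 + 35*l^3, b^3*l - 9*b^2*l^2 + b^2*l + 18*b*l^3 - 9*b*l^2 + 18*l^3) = 1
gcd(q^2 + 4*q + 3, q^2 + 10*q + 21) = q + 3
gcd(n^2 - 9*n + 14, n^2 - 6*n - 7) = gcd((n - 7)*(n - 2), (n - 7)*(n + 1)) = n - 7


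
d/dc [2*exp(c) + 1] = 2*exp(c)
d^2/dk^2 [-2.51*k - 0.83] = 0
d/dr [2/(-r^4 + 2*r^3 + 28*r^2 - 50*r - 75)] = 4*(2*r^3 - 3*r^2 - 28*r + 25)/(r^4 - 2*r^3 - 28*r^2 + 50*r + 75)^2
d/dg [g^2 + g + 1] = 2*g + 1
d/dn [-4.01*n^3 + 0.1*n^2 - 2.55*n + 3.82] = -12.03*n^2 + 0.2*n - 2.55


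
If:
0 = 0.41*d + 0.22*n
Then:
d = -0.536585365853659*n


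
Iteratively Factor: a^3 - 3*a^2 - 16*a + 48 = (a - 4)*(a^2 + a - 12) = (a - 4)*(a + 4)*(a - 3)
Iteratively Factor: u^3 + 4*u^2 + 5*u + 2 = (u + 2)*(u^2 + 2*u + 1) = (u + 1)*(u + 2)*(u + 1)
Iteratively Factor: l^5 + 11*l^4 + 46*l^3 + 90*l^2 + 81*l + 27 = (l + 3)*(l^4 + 8*l^3 + 22*l^2 + 24*l + 9) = (l + 3)^2*(l^3 + 5*l^2 + 7*l + 3) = (l + 1)*(l + 3)^2*(l^2 + 4*l + 3) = (l + 1)*(l + 3)^3*(l + 1)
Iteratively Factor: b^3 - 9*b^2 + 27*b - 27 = (b - 3)*(b^2 - 6*b + 9) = (b - 3)^2*(b - 3)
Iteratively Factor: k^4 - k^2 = (k)*(k^3 - k) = k*(k + 1)*(k^2 - k) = k^2*(k + 1)*(k - 1)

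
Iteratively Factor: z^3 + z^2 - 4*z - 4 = (z + 2)*(z^2 - z - 2) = (z + 1)*(z + 2)*(z - 2)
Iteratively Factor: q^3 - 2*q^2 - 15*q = (q - 5)*(q^2 + 3*q) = q*(q - 5)*(q + 3)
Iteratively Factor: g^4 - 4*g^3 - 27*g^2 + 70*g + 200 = (g - 5)*(g^3 + g^2 - 22*g - 40) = (g - 5)^2*(g^2 + 6*g + 8) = (g - 5)^2*(g + 4)*(g + 2)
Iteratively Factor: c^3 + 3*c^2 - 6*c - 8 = (c + 1)*(c^2 + 2*c - 8) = (c - 2)*(c + 1)*(c + 4)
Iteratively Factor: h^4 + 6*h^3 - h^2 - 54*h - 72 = (h - 3)*(h^3 + 9*h^2 + 26*h + 24) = (h - 3)*(h + 4)*(h^2 + 5*h + 6) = (h - 3)*(h + 3)*(h + 4)*(h + 2)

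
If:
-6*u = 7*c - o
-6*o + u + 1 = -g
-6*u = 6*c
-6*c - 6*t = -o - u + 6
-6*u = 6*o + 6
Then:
No Solution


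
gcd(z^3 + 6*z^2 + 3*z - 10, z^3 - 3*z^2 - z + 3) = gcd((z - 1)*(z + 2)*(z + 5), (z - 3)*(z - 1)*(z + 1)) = z - 1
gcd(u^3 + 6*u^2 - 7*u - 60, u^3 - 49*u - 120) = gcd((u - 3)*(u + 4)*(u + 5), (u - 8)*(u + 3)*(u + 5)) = u + 5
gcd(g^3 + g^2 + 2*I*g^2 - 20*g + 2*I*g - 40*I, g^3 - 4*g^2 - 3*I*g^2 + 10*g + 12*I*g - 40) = g^2 + g*(-4 + 2*I) - 8*I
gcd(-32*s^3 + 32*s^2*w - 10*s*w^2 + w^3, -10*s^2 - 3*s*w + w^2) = 1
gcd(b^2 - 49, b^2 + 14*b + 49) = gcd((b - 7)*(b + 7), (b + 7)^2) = b + 7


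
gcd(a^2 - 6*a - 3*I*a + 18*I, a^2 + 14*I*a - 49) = 1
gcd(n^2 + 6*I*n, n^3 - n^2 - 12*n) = n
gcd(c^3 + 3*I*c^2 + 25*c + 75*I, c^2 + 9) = c + 3*I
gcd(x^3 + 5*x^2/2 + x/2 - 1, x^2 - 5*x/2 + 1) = x - 1/2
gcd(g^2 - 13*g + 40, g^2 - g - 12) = 1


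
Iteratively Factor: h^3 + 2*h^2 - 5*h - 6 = (h + 1)*(h^2 + h - 6) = (h - 2)*(h + 1)*(h + 3)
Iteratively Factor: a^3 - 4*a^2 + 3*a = (a)*(a^2 - 4*a + 3) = a*(a - 1)*(a - 3)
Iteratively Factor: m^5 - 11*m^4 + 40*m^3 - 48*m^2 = (m)*(m^4 - 11*m^3 + 40*m^2 - 48*m) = m*(m - 4)*(m^3 - 7*m^2 + 12*m) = m*(m - 4)^2*(m^2 - 3*m) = m^2*(m - 4)^2*(m - 3)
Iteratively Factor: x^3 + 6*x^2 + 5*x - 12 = (x + 3)*(x^2 + 3*x - 4) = (x - 1)*(x + 3)*(x + 4)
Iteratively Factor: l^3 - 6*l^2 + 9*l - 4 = (l - 1)*(l^2 - 5*l + 4) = (l - 1)^2*(l - 4)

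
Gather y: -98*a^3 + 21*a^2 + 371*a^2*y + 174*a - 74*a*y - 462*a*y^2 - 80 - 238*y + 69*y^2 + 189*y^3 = -98*a^3 + 21*a^2 + 174*a + 189*y^3 + y^2*(69 - 462*a) + y*(371*a^2 - 74*a - 238) - 80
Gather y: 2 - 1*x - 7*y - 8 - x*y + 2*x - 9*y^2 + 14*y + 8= x - 9*y^2 + y*(7 - x) + 2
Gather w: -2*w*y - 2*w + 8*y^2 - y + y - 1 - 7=w*(-2*y - 2) + 8*y^2 - 8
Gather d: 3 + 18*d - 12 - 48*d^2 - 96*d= -48*d^2 - 78*d - 9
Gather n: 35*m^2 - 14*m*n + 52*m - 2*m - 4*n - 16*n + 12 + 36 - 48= 35*m^2 + 50*m + n*(-14*m - 20)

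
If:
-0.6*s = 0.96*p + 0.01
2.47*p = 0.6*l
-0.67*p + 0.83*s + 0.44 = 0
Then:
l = 0.88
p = 0.21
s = -0.36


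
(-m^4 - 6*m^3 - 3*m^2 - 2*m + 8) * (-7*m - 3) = 7*m^5 + 45*m^4 + 39*m^3 + 23*m^2 - 50*m - 24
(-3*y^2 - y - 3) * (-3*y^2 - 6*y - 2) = 9*y^4 + 21*y^3 + 21*y^2 + 20*y + 6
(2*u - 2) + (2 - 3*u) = -u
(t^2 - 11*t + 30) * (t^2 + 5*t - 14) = t^4 - 6*t^3 - 39*t^2 + 304*t - 420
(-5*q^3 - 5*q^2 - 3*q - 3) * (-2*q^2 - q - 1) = 10*q^5 + 15*q^4 + 16*q^3 + 14*q^2 + 6*q + 3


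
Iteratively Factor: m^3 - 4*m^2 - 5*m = (m + 1)*(m^2 - 5*m) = (m - 5)*(m + 1)*(m)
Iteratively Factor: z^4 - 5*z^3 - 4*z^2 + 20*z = (z - 2)*(z^3 - 3*z^2 - 10*z) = (z - 2)*(z + 2)*(z^2 - 5*z) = (z - 5)*(z - 2)*(z + 2)*(z)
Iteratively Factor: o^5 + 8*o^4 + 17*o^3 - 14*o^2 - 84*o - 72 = (o + 2)*(o^4 + 6*o^3 + 5*o^2 - 24*o - 36) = (o - 2)*(o + 2)*(o^3 + 8*o^2 + 21*o + 18) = (o - 2)*(o + 2)*(o + 3)*(o^2 + 5*o + 6) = (o - 2)*(o + 2)^2*(o + 3)*(o + 3)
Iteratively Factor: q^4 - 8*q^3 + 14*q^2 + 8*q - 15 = (q - 3)*(q^3 - 5*q^2 - q + 5) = (q - 3)*(q + 1)*(q^2 - 6*q + 5) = (q - 5)*(q - 3)*(q + 1)*(q - 1)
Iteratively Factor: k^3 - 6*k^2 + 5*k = (k - 5)*(k^2 - k) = (k - 5)*(k - 1)*(k)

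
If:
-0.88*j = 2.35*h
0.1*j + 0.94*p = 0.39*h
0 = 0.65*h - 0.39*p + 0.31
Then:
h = -0.82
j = 2.19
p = -0.57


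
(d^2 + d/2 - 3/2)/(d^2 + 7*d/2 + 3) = (d - 1)/(d + 2)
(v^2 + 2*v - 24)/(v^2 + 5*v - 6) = (v - 4)/(v - 1)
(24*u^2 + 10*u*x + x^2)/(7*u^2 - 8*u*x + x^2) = (24*u^2 + 10*u*x + x^2)/(7*u^2 - 8*u*x + x^2)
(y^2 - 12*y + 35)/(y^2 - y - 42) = (y - 5)/(y + 6)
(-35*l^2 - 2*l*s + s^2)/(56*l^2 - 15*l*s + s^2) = (5*l + s)/(-8*l + s)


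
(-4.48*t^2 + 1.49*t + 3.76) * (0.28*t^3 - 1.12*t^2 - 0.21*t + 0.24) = -1.2544*t^5 + 5.4348*t^4 + 0.3248*t^3 - 5.5993*t^2 - 0.432*t + 0.9024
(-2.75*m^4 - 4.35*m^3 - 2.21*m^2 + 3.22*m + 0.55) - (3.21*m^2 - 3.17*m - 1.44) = -2.75*m^4 - 4.35*m^3 - 5.42*m^2 + 6.39*m + 1.99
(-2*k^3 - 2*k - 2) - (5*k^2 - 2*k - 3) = -2*k^3 - 5*k^2 + 1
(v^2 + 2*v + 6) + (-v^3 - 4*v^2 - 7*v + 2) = -v^3 - 3*v^2 - 5*v + 8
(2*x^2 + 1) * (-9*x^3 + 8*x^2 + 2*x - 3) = -18*x^5 + 16*x^4 - 5*x^3 + 2*x^2 + 2*x - 3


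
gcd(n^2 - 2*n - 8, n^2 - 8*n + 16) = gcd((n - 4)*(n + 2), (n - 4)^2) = n - 4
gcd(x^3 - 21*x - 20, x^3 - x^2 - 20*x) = x^2 - x - 20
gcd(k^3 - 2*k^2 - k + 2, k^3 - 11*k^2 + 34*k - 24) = k - 1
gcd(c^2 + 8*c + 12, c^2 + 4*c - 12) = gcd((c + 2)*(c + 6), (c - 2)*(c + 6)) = c + 6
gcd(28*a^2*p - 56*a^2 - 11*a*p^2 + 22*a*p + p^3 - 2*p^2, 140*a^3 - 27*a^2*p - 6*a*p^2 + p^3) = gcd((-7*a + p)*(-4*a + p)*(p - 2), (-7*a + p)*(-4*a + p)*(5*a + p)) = 28*a^2 - 11*a*p + p^2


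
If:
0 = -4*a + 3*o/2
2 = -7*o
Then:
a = -3/28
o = -2/7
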